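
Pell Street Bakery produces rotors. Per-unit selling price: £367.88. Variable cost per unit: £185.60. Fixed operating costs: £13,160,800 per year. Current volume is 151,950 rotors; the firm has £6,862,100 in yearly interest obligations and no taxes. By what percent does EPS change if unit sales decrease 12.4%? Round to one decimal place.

Contribution at this volume is 151,950 × £182.28 = £27,697,446.00.
Operating income = contribution − fixed costs = £27,697,446.00 − £13,160,800 = £14,536,646.00.
Interest = £6,862,100.00, so EBIT − I = £7,674,546.00.
Degree of combined leverage = contribution ÷ (EBIT − I) = £27,697,446.00 ÷ £7,674,546.00 = 3.6090.
%ΔEPS = DCL × %ΔSales = 3.6090 × -12.4% = -44.8%.

-44.8%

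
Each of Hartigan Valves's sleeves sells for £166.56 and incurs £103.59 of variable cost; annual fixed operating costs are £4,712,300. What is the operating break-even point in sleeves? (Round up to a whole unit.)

Contribution margin per unit = £166.56 − £103.59 = £62.97.
Break-even Q = £4,712,300 / £62.97 = 74,834.05 → 74,835 sleeves.

74,835 sleeves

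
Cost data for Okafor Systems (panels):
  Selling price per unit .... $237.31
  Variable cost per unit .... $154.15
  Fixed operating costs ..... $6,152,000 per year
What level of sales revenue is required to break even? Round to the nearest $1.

$17,555,689

CM per unit = $237.31 − $154.15 = $83.16; CM ratio = $83.16 / $237.31 = 0.3504.
Break-even sales = FC ÷ CM ratio = $6,152,000 × $237.31 / $83.16 = $17,555,689.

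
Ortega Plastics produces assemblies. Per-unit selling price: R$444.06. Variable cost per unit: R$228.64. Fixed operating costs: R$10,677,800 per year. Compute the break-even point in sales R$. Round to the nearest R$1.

R$22,010,880

Contribution margin per unit = R$444.06 − R$228.64 = R$215.42, a CM ratio of R$215.42 ÷ R$444.06 = 0.4851.
Break-even revenue = fixed costs × price ÷ CM = R$10,677,800 × R$444.06 ÷ R$215.42 = R$22,010,880.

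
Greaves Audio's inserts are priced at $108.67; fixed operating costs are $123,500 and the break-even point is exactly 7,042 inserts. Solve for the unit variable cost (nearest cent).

$91.13

At break-even, FC = Q × (P − VC), so P − VC = $123,500 ÷ 7,042 = $17.5376.
Hence VC = price − CM = $108.67 − $17.5376 = $91.13.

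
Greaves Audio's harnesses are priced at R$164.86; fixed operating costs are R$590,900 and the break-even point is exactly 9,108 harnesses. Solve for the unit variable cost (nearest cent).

Contribution per unit must be FC / Q = R$590,900 / 9,108 = R$64.8770.
Variable cost per unit = R$164.86 − R$64.8770 = R$99.98.

R$99.98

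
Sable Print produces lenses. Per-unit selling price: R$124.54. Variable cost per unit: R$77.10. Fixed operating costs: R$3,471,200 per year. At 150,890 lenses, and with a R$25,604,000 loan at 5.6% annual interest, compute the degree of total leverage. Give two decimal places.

Contribution at this volume is 150,890 × R$47.44 = R$7,158,221.60.
EBIT = R$7,158,221.60 − R$3,471,200 = R$3,687,021.60. Interest = R$1,433,824.00, so EBIT − I = R$2,253,197.60.
DCL = contribution ÷ (EBIT − I) = R$7,158,221.60 ÷ R$2,253,197.60 = 3.1769.

3.18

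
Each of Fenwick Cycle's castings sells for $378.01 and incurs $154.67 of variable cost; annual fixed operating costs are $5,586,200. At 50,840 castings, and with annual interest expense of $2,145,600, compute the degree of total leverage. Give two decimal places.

At 50,840 units, contribution = 50,840 × $223.34 = $11,354,605.60.
Operating income = contribution − fixed costs = $11,354,605.60 − $5,586,200 = $5,768,405.60. Interest = $2,145,600.00.
DOL = $11,354,605.60 ÷ $5,768,405.60 = 1.9684; DFL = $5,768,405.60 ÷ $3,622,805.60 = 1.5922.
Combined leverage = 1.9684 × 1.5922 = 3.1341.

3.13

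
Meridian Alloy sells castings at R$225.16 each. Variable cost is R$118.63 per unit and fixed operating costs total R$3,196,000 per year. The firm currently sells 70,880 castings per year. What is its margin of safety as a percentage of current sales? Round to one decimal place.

57.7%

Contribution margin per unit = R$225.16 − R$118.63 = R$106.53. Break-even units = R$3,196,000 ÷ R$106.53 = 30,000.94; break-even revenue = 30,000.94 × R$225.16 = R$6,755,011.36.
Current sales = 70,880 × R$225.16 = R$15,959,340.80.
Margin of safety = (R$15,959,340.80 − R$6,755,011.36) ÷ R$15,959,340.80 = 57.7%.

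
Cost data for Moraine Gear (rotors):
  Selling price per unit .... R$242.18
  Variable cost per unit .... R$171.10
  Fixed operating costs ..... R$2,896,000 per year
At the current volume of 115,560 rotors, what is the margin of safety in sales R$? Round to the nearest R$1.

R$18,119,223

Unit CM = price − variable cost = R$242.18 − R$171.10 = R$71.08. Break-even units = R$2,896,000 ÷ R$71.08 = 40,742.82; break-even revenue = 40,742.82 × R$242.18 = R$9,867,097.36.
Actual sales revenue = 115,560 × R$242.18 = R$27,986,320.80.
Margin of safety = R$27,986,320.80 − R$9,867,097.36 = R$18,119,223.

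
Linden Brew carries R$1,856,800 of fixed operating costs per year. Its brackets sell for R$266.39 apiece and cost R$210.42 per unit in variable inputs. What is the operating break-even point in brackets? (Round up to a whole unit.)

33,175 brackets

Each unit contributes R$266.39 − R$210.42 = R$55.97.
Units to break even: R$1,856,800 ÷ R$55.97 = 33,174.92, rounded up to 33,175.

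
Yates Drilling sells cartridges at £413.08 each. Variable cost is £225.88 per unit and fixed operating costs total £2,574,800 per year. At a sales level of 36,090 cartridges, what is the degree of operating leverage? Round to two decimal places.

Contribution at this volume is 36,090 × £187.20 = £6,756,048.00.
Subtracting fixed costs: EBIT = £6,756,048.00 − £2,574,800 = £4,181,248.00.
So DOL = total CM / EBIT = £6,756,048.00 / £4,181,248.00 = 1.6158.

1.62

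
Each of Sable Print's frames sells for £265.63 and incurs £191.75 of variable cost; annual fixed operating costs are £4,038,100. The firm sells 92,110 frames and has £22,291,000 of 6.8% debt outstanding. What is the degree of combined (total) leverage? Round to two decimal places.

5.44

Total contribution margin = 92,110 × £73.88 = £6,805,086.80.
Operating income = contribution − fixed costs = £6,805,086.80 − £4,038,100 = £2,766,986.80. Interest = £1,515,788.00, so EBIT − I = £1,251,198.80.
Degree of total leverage = total CM / (EBIT − interest) = £6,805,086.80 / £1,251,198.80 = 5.4389.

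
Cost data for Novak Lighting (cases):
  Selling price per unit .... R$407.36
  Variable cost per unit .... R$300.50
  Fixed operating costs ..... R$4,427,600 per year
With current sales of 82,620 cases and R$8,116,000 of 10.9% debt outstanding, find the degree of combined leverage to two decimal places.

2.51

Contribution at this volume is 82,620 × R$106.86 = R$8,828,773.20.
Subtracting fixed costs: EBIT = R$8,828,773.20 − R$4,427,600 = R$4,401,173.20. Interest = R$884,644.00.
DOL = R$8,828,773.20 ÷ R$4,401,173.20 = 2.0060; DFL = R$4,401,173.20 ÷ R$3,516,529.20 = 1.2516.
Combined leverage = 2.0060 × 1.2516 = 2.5107.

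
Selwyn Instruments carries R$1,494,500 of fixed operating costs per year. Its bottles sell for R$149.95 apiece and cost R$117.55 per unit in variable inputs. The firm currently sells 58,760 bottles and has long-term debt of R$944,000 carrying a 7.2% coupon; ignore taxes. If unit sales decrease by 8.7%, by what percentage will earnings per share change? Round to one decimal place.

Total contribution margin = 58,760 × R$32.40 = R$1,903,824.00.
Operating income = contribution − fixed costs = R$1,903,824.00 − R$1,494,500 = R$409,324.00.
After interest of R$67,968.00, pre-tax earnings = R$341,356.00.
DCL = total CM / (EBIT − I) = R$1,903,824.00 / R$341,356.00 = 5.5772.
EPS therefore changes by 5.5772 × (-8.7%) = -48.5%.

-48.5%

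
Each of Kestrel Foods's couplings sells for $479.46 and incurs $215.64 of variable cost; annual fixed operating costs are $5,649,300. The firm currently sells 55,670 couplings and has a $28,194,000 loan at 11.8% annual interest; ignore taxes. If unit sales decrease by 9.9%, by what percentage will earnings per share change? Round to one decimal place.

At 55,670 units, contribution = 55,670 × $263.82 = $14,686,859.40.
Operating income = contribution − fixed costs = $14,686,859.40 − $5,649,300 = $9,037,559.40.
Interest = $3,326,892.00, so EBIT − I = $5,710,667.40.
DCL = total CM / (EBIT − I) = $14,686,859.40 / $5,710,667.40 = 2.5718.
EPS therefore changes by 2.5718 × (-9.9%) = -25.5%.

-25.5%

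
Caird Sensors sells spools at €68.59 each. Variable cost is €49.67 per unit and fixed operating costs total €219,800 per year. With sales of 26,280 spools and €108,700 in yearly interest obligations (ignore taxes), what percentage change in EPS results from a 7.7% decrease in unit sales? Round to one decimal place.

-22.7%

Contribution at this volume is 26,280 × €18.92 = €497,217.60.
Subtracting fixed costs: EBIT = €497,217.60 − €219,800 = €277,417.60.
Interest = €108,700.00, so EBIT − I = €168,717.60.
DCL = total CM / (EBIT − I) = €497,217.60 / €168,717.60 = 2.9470.
EPS therefore changes by 2.9470 × (-7.7%) = -22.7%.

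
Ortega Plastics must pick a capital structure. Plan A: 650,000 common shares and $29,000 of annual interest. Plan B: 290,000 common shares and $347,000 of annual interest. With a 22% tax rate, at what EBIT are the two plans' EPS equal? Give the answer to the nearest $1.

Set EPS_A = EPS_B: (EBIT − $29,000)(1 − 0.22) ÷ 650,000 = (EBIT − $347,000)(1 − 0.22) ÷ 290,000.
Cancelling (1 − t) and cross-multiplying: 290,000·(EBIT − 29,000) = 650,000·(EBIT − 347,000).
Solving, EBIT = (347,000·650,000 − 29,000·290,000) / (650,000 − 290,000) = 217,140,000,000 / 360,000 = 603,166.67.

$603,167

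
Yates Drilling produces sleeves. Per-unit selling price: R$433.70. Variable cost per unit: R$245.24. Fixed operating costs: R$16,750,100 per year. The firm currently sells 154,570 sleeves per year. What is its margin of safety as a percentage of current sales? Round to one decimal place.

42.5%

Unit CM = price − variable cost = R$433.70 − R$245.24 = R$188.46. Break-even units = R$16,750,100 ÷ R$188.46 = 88,878.81; break-even revenue = 88,878.81 × R$433.70 = R$38,546,738.67.
Actual sales revenue = 154,570 × R$433.70 = R$67,037,009.00.
Margin of safety = (R$67,037,009.00 − R$38,546,738.67) ÷ R$67,037,009.00 = 42.5%.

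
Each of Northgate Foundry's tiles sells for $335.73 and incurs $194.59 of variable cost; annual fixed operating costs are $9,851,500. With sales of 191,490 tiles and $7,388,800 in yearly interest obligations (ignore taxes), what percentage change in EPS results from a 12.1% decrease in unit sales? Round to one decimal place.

Total contribution margin = 191,490 × $141.14 = $27,026,898.60.
Operating income = contribution − fixed costs = $27,026,898.60 − $9,851,500 = $17,175,398.60.
Interest = $7,388,800.00, so EBIT − I = $9,786,598.60.
Degree of combined leverage = contribution ÷ (EBIT − I) = $27,026,898.60 ÷ $9,786,598.60 = 2.7616.
EPS therefore changes by 2.7616 × (-12.1%) = -33.4%.

-33.4%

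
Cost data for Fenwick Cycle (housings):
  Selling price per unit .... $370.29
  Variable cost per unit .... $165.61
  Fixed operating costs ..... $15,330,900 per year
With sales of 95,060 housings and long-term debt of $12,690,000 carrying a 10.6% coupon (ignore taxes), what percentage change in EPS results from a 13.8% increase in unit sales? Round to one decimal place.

+96.6%

At 95,060 units, contribution = 95,060 × $204.68 = $19,456,880.80.
EBIT = $19,456,880.80 − $15,330,900 = $4,125,980.80.
After interest of $1,345,140.00, pre-tax earnings = $2,780,840.80.
Degree of combined leverage = contribution ÷ (EBIT − I) = $19,456,880.80 ÷ $2,780,840.80 = 6.9968.
EPS therefore changes by 6.9968 × (+13.8%) = +96.6%.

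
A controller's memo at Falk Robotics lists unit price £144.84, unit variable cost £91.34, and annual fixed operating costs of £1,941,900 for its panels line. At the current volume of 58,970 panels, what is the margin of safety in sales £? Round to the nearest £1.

£3,283,929

Unit CM = price − variable cost = £144.84 − £91.34 = £53.50. Break-even units = £1,941,900 ÷ £53.50 = 36,297.20; break-even revenue = 36,297.20 × £144.84 = £5,257,285.91.
Actual sales revenue = 58,970 × £144.84 = £8,541,214.80.
Margin of safety = £8,541,214.80 − £5,257,285.91 = £3,283,929.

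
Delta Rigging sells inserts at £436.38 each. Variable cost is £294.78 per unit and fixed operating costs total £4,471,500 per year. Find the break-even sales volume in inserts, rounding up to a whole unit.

31,579 inserts

Unit CM = price − variable cost = £436.38 − £294.78 = £141.60.
Units to break even: £4,471,500 ÷ £141.60 = 31,578.39, rounded up to 31,579.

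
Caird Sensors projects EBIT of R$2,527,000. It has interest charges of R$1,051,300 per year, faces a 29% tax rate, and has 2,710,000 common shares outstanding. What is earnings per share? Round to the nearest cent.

Pre-tax income = R$2,527,000 − R$1,051,300.00 = R$1,475,700.00.
After tax at 29%: net income = R$1,475,700.00 × 0.71 = R$1,047,747.00.
Per share: R$1,047,747.00 / 2,710,000 shares = R$0.39.

R$0.39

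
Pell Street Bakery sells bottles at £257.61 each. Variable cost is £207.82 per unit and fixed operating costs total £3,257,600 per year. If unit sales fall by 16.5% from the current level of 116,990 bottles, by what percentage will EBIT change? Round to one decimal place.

Contribution at this volume is 116,990 × £49.79 = £5,824,932.10.
EBIT = £5,824,932.10 − £3,257,600 = £2,567,332.10.
Degree of operating leverage = £5,824,932.10 / £2,567,332.10 = 2.2689.
Operating income changes by 2.2689 × -16.5% = -37.4%.

-37.4%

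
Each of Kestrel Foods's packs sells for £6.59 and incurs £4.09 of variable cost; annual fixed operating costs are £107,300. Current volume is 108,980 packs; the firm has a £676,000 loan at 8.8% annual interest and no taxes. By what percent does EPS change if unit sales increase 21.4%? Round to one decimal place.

Total contribution margin = 108,980 × £2.50 = £272,450.00.
Subtracting fixed costs: EBIT = £272,450.00 − £107,300 = £165,150.00.
After interest of £59,488.00, pre-tax earnings = £105,662.00.
DCL = total CM / (EBIT − I) = £272,450.00 / £105,662.00 = 2.5785.
EPS therefore changes by 2.5785 × (+21.4%) = +55.2%.

+55.2%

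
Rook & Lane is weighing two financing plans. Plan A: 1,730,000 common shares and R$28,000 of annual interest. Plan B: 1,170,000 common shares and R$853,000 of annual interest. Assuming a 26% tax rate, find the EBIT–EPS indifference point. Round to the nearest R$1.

At indifference, (EBIT − 28,000)(1 − t)/1,730,000 = (EBIT − 853,000)(1 − t)/1,170,000.
Cancelling (1 − t) and cross-multiplying: 1,170,000·(EBIT − 28,000) = 1,730,000·(EBIT − 853,000).
Solving, EBIT = (853,000·1,730,000 − 28,000·1,170,000) / (1,730,000 − 1,170,000) = 1,442,930,000,000 / 560,000 = 2,576,660.71.

R$2,576,661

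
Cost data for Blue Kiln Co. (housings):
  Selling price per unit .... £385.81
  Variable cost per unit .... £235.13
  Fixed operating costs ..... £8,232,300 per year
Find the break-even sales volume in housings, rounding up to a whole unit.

Each unit contributes £385.81 − £235.13 = £150.68.
Units to break even: £8,232,300 ÷ £150.68 = 54,634.32, rounded up to 54,635.

54,635 housings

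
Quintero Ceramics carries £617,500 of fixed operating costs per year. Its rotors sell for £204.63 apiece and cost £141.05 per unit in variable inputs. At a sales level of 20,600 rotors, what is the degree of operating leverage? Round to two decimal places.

Contribution at this volume is 20,600 × £63.58 = £1,309,748.00.
EBIT = £1,309,748.00 − £617,500 = £692,248.00.
So DOL = total CM / EBIT = £1,309,748.00 / £692,248.00 = 1.8920.

1.89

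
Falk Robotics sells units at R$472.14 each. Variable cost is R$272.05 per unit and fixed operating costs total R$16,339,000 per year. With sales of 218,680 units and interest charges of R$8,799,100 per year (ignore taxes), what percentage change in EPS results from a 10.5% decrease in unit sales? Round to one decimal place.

Total contribution margin = 218,680 × R$200.09 = R$43,755,681.20.
Subtracting fixed costs: EBIT = R$43,755,681.20 − R$16,339,000 = R$27,416,681.20.
After interest of R$8,799,100.00, pre-tax earnings = R$18,617,581.20.
Degree of combined leverage = contribution ÷ (EBIT − I) = R$43,755,681.20 ÷ R$18,617,581.20 = 2.3502.
EPS therefore changes by 2.3502 × (-10.5%) = -24.7%.

-24.7%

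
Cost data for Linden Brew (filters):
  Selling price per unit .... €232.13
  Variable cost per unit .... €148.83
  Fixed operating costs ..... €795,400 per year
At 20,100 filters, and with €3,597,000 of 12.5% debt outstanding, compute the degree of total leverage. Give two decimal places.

Contribution at this volume is 20,100 × €83.30 = €1,674,330.00.
EBIT = €1,674,330.00 − €795,400 = €878,930.00. Interest = €449,625.00, so EBIT − I = €429,305.00.
DCL = contribution ÷ (EBIT − I) = €1,674,330.00 ÷ €429,305.00 = 3.9001.

3.90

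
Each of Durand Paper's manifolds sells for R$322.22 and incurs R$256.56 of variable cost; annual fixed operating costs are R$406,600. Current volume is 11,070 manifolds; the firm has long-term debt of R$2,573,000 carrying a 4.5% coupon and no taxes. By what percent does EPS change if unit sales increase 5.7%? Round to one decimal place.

At 11,070 units, contribution = 11,070 × R$65.66 = R$726,856.20.
EBIT = R$726,856.20 − R$406,600 = R$320,256.20.
After interest of R$115,785.00, pre-tax earnings = R$204,471.20.
DCL = total CM / (EBIT − I) = R$726,856.20 / R$204,471.20 = 3.5548.
EPS therefore changes by 3.5548 × (+5.7%) = +20.3%.

+20.3%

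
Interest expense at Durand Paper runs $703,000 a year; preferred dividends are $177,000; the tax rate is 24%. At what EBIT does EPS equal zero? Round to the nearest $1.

$935,895

Preferred dividends are paid after tax, so their pre-tax equivalent is $177,000 ÷ (1 − 0.24) = $232,894.74.
EPS = 0 when EBIT covers interest plus the pre-tax preferred burden: $703,000 + $232,894.74 = $935,894.74.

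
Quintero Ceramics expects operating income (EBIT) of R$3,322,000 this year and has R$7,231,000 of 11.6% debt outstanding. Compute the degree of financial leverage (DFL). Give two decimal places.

1.34

Interest = R$838,796.00.
Degree of financial leverage = EBIT / (EBIT − interest) = R$3,322,000 / R$2,483,204.00 = 1.3378.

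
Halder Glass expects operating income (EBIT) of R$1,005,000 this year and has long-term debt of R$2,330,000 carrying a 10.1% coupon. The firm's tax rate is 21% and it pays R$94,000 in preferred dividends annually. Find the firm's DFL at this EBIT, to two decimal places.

1.54

Interest = R$235,330.00.
Preferred dividends grossed up pre-tax: R$94,000 / (1 − 0.21) = R$118,987.34.
DFL = EBIT ÷ [EBIT − I − D_p/(1−t)] = R$1,005,000 ÷ [R$1,005,000 − R$235,330.00 − R$118,987.34] = R$1,005,000 ÷ R$650,682.66 = 1.5445.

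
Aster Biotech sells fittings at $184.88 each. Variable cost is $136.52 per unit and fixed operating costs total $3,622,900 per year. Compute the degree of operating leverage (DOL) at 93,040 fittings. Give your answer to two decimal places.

5.13

At 93,040 units, contribution = 93,040 × $48.36 = $4,499,414.40.
Operating income = contribution − fixed costs = $4,499,414.40 − $3,622,900 = $876,514.40.
So DOL = total CM / EBIT = $4,499,414.40 / $876,514.40 = 5.1333.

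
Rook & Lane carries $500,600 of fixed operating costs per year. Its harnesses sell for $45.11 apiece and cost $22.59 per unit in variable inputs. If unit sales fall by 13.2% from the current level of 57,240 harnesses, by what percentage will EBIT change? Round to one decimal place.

Total contribution margin = 57,240 × $22.52 = $1,289,044.80.
Subtracting fixed costs: EBIT = $1,289,044.80 − $500,600 = $788,444.80.
So DOL = total CM / EBIT = $1,289,044.80 / $788,444.80 = 1.6349.
Operating income changes by 1.6349 × -13.2% = -21.6%.

-21.6%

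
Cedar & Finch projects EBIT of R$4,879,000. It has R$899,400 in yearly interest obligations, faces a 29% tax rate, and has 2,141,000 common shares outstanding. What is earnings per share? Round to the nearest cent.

R$1.32

Interest = R$899,400.00, so EBT = R$4,879,000 − R$899,400.00 = R$3,979,600.00.
Net income = R$3,979,600.00 × (1 − 0.29) = R$2,825,516.00.
Per share: R$2,825,516.00 / 2,141,000 shares = R$1.32.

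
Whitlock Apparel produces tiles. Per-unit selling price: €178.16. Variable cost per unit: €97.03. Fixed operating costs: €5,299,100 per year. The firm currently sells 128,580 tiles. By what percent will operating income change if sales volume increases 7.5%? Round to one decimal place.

Total contribution margin = 128,580 × €81.13 = €10,431,695.40.
EBIT = €10,431,695.40 − €5,299,100 = €5,132,595.40.
Degree of operating leverage = €10,431,695.40 / €5,132,595.40 = 2.0324.
Operating income changes by 2.0324 × +7.5% = +15.2%.

+15.2%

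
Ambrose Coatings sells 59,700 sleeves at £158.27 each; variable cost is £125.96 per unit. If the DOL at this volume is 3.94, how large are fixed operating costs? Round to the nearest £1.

£1,439,337

Contribution at this volume is 59,700 × £32.31 = £1,928,907.00.
DOL = contribution / EBIT, so EBIT = £1,928,907.00 / 3.94 = £489,570.30.
And FC = contribution − EBIT = £1,928,907.00 − £489,570.30 = £1,439,337.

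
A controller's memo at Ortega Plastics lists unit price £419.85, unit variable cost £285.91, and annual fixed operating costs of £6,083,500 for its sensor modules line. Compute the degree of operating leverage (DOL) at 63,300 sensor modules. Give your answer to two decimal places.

Contribution at this volume is 63,300 × £133.94 = £8,478,402.00.
Operating income = contribution − fixed costs = £8,478,402.00 − £6,083,500 = £2,394,902.00.
Degree of operating leverage = £8,478,402.00 / £2,394,902.00 = 3.5402.

3.54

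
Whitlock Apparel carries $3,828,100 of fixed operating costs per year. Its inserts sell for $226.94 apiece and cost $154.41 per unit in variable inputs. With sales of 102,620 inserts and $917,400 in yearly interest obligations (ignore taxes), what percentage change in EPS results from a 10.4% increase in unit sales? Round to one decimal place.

+28.7%

Contribution at this volume is 102,620 × $72.53 = $7,443,028.60.
Subtracting fixed costs: EBIT = $7,443,028.60 − $3,828,100 = $3,614,928.60.
Interest = $917,400.00, so EBIT − I = $2,697,528.60.
DCL = total CM / (EBIT − I) = $7,443,028.60 / $2,697,528.60 = 2.7592.
EPS therefore changes by 2.7592 × (+10.4%) = +28.7%.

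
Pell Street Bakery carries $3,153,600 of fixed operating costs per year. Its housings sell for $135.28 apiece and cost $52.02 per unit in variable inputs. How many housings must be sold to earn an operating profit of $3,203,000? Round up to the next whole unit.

76,347 housings

Unit CM = price − variable cost = $135.28 − $52.02 = $83.26.
Need Q such that Q × $83.26 − $3,153,600 = $3,203,000, i.e. Q = $6,356,600 / $83.26 = 76,346.38 → 76,347.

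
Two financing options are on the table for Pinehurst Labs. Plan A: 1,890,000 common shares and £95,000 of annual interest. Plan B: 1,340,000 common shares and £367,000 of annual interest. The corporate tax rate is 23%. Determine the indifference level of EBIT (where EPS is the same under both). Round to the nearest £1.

£1,029,691

At indifference, (EBIT − 95,000)(1 − t)/1,890,000 = (EBIT − 367,000)(1 − t)/1,340,000.
The (1 − t) factor cancels: (EBIT − 95,000) × 1,340,000 = (EBIT − 367,000) × 1,890,000.
Solving, EBIT = (367,000·1,890,000 − 95,000·1,340,000) / (1,890,000 − 1,340,000) = 566,330,000,000 / 550,000 = 1,029,690.91.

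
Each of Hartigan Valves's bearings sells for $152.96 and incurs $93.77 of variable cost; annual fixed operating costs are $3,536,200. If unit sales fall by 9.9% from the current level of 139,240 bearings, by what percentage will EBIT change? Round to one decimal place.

-17.3%

Total contribution margin = 139,240 × $59.19 = $8,241,615.60.
Operating income = contribution − fixed costs = $8,241,615.60 − $3,536,200 = $4,705,415.60.
DOL = contribution ÷ EBIT = $8,241,615.60 ÷ $4,705,415.60 = 1.7515.
Operating income changes by 1.7515 × -9.9% = -17.3%.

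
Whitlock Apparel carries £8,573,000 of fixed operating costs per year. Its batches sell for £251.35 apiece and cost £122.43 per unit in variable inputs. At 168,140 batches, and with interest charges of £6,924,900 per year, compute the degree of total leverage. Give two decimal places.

Contribution at this volume is 168,140 × £128.92 = £21,676,608.80.
Subtracting fixed costs: EBIT = £21,676,608.80 − £8,573,000 = £13,103,608.80. Interest = £6,924,900.00, so EBIT − I = £6,178,708.80.
DCL = contribution ÷ (EBIT − I) = £21,676,608.80 ÷ £6,178,708.80 = 3.5083.

3.51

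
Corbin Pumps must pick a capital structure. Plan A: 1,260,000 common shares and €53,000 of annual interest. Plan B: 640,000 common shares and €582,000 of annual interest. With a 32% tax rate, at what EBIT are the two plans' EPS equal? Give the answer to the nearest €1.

€1,128,065

At indifference, (EBIT − 53,000)(1 − t)/1,260,000 = (EBIT − 582,000)(1 − t)/640,000.
Cancelling (1 − t) and cross-multiplying: 640,000·(EBIT − 53,000) = 1,260,000·(EBIT − 582,000).
EBIT × (1,260,000 − 640,000) = 582,000 × 1,260,000 − 53,000 × 640,000 = 699,400,000,000, so EBIT = 699,400,000,000 ÷ 620,000 = 1,128,064.52.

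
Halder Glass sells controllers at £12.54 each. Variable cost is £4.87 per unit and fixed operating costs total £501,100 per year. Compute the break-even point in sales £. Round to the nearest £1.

CM per unit = £12.54 − £4.87 = £7.67; CM ratio = £7.67 / £12.54 = 0.6116.
Break-even sales = FC ÷ CM ratio = £501,100 × £12.54 / £7.67 = £819,269.

£819,269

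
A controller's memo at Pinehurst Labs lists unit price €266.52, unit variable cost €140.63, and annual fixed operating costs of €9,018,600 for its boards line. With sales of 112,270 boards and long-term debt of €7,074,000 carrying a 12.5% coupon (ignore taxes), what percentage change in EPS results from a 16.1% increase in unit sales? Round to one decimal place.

At 112,270 units, contribution = 112,270 × €125.89 = €14,133,670.30.
Subtracting fixed costs: EBIT = €14,133,670.30 − €9,018,600 = €5,115,070.30.
After interest of €884,250.00, pre-tax earnings = €4,230,820.30.
Degree of combined leverage = contribution ÷ (EBIT − I) = €14,133,670.30 ÷ €4,230,820.30 = 3.3406.
EPS therefore changes by 3.3406 × (+16.1%) = +53.8%.

+53.8%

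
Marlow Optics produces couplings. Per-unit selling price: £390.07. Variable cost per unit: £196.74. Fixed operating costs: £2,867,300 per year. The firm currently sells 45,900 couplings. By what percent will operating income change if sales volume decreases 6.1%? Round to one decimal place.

-9.0%

At 45,900 units, contribution = 45,900 × £193.33 = £8,873,847.00.
Subtracting fixed costs: EBIT = £8,873,847.00 − £2,867,300 = £6,006,547.00.
Degree of operating leverage = £8,873,847.00 / £6,006,547.00 = 1.4774.
%ΔEBIT = DOL × %ΔSales = 1.4774 × -6.1% = -9.0%.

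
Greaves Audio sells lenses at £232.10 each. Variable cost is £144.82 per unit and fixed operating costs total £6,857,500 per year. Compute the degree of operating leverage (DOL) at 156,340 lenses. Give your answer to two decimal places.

Total contribution margin = 156,340 × £87.28 = £13,645,355.20.
Subtracting fixed costs: EBIT = £13,645,355.20 − £6,857,500 = £6,787,855.20.
So DOL = total CM / EBIT = £13,645,355.20 / £6,787,855.20 = 2.0103.

2.01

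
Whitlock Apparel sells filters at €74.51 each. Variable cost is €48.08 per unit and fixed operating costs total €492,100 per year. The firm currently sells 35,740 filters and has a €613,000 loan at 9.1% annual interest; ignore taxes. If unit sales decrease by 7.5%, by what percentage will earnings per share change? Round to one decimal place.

Total contribution margin = 35,740 × €26.43 = €944,608.20.
Subtracting fixed costs: EBIT = €944,608.20 − €492,100 = €452,508.20.
After interest of €55,783.00, pre-tax earnings = €396,725.20.
DCL = total CM / (EBIT − I) = €944,608.20 / €396,725.20 = 2.3810.
%ΔEPS = DCL × %ΔSales = 2.3810 × -7.5% = -17.9%.

-17.9%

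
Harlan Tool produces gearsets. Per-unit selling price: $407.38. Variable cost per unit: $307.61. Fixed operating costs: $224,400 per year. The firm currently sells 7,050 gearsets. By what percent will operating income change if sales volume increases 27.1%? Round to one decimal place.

+39.8%

Contribution at this volume is 7,050 × $99.77 = $703,378.50.
Subtracting fixed costs: EBIT = $703,378.50 − $224,400 = $478,978.50.
Degree of operating leverage = $703,378.50 / $478,978.50 = 1.4685.
So EBIT moves 1.4685 × (+27.1%) = +39.8%.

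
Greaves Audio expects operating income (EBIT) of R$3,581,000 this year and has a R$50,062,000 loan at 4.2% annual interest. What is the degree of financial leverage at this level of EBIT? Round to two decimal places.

2.42

Interest = R$2,102,604.00.
DFL = EBIT ÷ (EBIT − I) = R$3,581,000 ÷ (R$3,581,000 − R$2,102,604.00) = R$3,581,000 ÷ R$1,478,396.00 = 2.4222.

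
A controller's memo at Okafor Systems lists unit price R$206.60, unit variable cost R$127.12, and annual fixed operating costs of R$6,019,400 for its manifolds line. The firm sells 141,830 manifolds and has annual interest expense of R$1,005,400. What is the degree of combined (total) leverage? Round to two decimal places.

Contribution at this volume is 141,830 × R$79.48 = R$11,272,648.40.
Operating income = contribution − fixed costs = R$11,272,648.40 − R$6,019,400 = R$5,253,248.40. Interest = R$1,005,400.00.
DOL = R$11,272,648.40 ÷ R$5,253,248.40 = 2.1458; DFL = R$5,253,248.40 ÷ R$4,247,848.40 = 1.2367.
DCL = DOL × DFL = 2.1458 × 1.2367 = 2.6537.

2.65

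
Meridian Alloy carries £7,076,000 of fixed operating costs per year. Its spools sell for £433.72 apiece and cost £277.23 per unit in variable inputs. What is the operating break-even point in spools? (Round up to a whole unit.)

45,217 spools

Unit CM = price − variable cost = £433.72 − £277.23 = £156.49.
Break-even volume = fixed costs ÷ CM per unit = £7,076,000 ÷ £156.49 = 45,216.95, so 45,217 spools.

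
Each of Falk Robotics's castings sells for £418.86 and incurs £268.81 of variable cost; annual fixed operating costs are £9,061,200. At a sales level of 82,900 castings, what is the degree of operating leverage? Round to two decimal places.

Total contribution margin = 82,900 × £150.05 = £12,439,145.00.
Subtracting fixed costs: EBIT = £12,439,145.00 − £9,061,200 = £3,377,945.00.
DOL = contribution ÷ EBIT = £12,439,145.00 ÷ £3,377,945.00 = 3.6825.

3.68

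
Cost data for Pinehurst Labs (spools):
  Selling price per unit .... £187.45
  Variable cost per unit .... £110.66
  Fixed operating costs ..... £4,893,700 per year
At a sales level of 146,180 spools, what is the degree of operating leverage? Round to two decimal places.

1.77

At 146,180 units, contribution = 146,180 × £76.79 = £11,225,162.20.
Subtracting fixed costs: EBIT = £11,225,162.20 − £4,893,700 = £6,331,462.20.
DOL = contribution ÷ EBIT = £11,225,162.20 ÷ £6,331,462.20 = 1.7729.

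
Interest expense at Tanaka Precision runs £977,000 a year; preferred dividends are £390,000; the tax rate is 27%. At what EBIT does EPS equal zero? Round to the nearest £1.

Grossing the preferred dividend up to pre-tax terms: £390,000 / (1 − 0.27) = £534,246.58.
Financial break-even EBIT = interest + D_p ÷ (1 − t) = £977,000 + £534,246.58 = £1,511,246.58.

£1,511,247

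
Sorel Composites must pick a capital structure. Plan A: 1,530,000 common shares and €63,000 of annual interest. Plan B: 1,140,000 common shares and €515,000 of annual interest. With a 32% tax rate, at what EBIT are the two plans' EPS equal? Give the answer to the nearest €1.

€1,836,231

At indifference, (EBIT − 63,000)(1 − t)/1,530,000 = (EBIT − 515,000)(1 − t)/1,140,000.
Cancelling (1 − t) and cross-multiplying: 1,140,000·(EBIT − 63,000) = 1,530,000·(EBIT − 515,000).
Solving, EBIT = (515,000·1,530,000 − 63,000·1,140,000) / (1,530,000 − 1,140,000) = 716,130,000,000 / 390,000 = 1,836,230.77.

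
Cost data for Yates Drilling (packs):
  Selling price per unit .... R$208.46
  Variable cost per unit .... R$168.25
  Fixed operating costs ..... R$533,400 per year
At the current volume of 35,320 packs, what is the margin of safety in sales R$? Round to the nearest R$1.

Unit CM = price − variable cost = R$208.46 − R$168.25 = R$40.21. Break-even units = R$533,400 ÷ R$40.21 = 13,265.36; break-even revenue = 13,265.36 × R$208.46 = R$2,765,296.29.
Current sales = 35,320 × R$208.46 = R$7,362,807.20.
Margin of safety = R$7,362,807.20 − R$2,765,296.29 = R$4,597,511.

R$4,597,511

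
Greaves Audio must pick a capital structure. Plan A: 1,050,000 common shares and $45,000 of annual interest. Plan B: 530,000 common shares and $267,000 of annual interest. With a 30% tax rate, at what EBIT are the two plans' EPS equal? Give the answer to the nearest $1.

$493,269

Set EPS_A = EPS_B: (EBIT − $45,000)(1 − 0.30) ÷ 1,050,000 = (EBIT − $267,000)(1 − 0.30) ÷ 530,000.
Cancelling (1 − t) and cross-multiplying: 530,000·(EBIT − 45,000) = 1,050,000·(EBIT − 267,000).
EBIT × (1,050,000 − 530,000) = 267,000 × 1,050,000 − 45,000 × 530,000 = 256,500,000,000, so EBIT = 256,500,000,000 ÷ 520,000 = 493,269.23.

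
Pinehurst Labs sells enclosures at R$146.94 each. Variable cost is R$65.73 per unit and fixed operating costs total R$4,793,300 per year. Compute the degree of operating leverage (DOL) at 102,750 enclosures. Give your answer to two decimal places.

2.35

Contribution at this volume is 102,750 × R$81.21 = R$8,344,327.50.
Subtracting fixed costs: EBIT = R$8,344,327.50 − R$4,793,300 = R$3,551,027.50.
DOL = contribution ÷ EBIT = R$8,344,327.50 ÷ R$3,551,027.50 = 2.3498.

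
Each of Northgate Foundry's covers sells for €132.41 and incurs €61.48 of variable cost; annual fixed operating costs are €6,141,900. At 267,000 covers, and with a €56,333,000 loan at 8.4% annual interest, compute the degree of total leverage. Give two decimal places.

2.35

Contribution at this volume is 267,000 × €70.93 = €18,938,310.00.
Operating income = contribution − fixed costs = €18,938,310.00 − €6,141,900 = €12,796,410.00. Interest = €4,731,972.00, so EBIT − I = €8,064,438.00.
DCL = contribution ÷ (EBIT − I) = €18,938,310.00 ÷ €8,064,438.00 = 2.3484.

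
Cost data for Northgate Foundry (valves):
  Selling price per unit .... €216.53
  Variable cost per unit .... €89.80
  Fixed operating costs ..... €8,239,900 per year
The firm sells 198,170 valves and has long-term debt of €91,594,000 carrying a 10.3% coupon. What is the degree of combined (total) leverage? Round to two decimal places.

At 198,170 units, contribution = 198,170 × €126.73 = €25,114,084.10.
Operating income = contribution − fixed costs = €25,114,084.10 − €8,239,900 = €16,874,184.10. Interest = €9,434,182.00, so EBIT − I = €7,440,002.10.
Degree of total leverage = total CM / (EBIT − interest) = €25,114,084.10 / €7,440,002.10 = 3.3755.

3.38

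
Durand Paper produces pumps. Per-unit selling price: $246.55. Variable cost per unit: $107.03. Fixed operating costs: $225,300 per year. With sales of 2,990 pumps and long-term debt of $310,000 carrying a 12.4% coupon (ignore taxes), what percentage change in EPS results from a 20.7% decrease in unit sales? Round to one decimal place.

Contribution at this volume is 2,990 × $139.52 = $417,164.80.
Operating income = contribution − fixed costs = $417,164.80 − $225,300 = $191,864.80.
After interest of $38,440.00, pre-tax earnings = $153,424.80.
Degree of combined leverage = contribution ÷ (EBIT − I) = $417,164.80 ÷ $153,424.80 = 2.7190.
EPS therefore changes by 2.7190 × (-20.7%) = -56.3%.

-56.3%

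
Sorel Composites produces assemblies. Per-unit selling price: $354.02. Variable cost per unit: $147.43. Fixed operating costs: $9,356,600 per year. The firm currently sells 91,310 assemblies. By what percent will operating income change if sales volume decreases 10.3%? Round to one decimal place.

-20.4%

Contribution at this volume is 91,310 × $206.59 = $18,863,732.90.
Operating income = contribution − fixed costs = $18,863,732.90 − $9,356,600 = $9,507,132.90.
Degree of operating leverage = $18,863,732.90 / $9,507,132.90 = 1.9842.
Operating income changes by 1.9842 × -10.3% = -20.4%.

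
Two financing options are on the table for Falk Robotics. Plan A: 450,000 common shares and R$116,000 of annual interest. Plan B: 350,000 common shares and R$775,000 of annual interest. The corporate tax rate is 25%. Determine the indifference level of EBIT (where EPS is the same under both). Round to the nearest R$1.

Set EPS_A = EPS_B: (EBIT − R$116,000)(1 − 0.25) ÷ 450,000 = (EBIT − R$775,000)(1 − 0.25) ÷ 350,000.
The (1 − t) factor cancels: (EBIT − 116,000) × 350,000 = (EBIT − 775,000) × 450,000.
Solving, EBIT = (775,000·450,000 − 116,000·350,000) / (450,000 − 350,000) = 308,150,000,000 / 100,000 = 3,081,500.00.

R$3,081,500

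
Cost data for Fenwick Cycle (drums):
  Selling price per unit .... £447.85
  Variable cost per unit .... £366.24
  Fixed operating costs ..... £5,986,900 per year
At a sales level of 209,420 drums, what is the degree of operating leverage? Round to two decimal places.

Total contribution margin = 209,420 × £81.61 = £17,090,766.20.
Subtracting fixed costs: EBIT = £17,090,766.20 − £5,986,900 = £11,103,866.20.
Degree of operating leverage = £17,090,766.20 / £11,103,866.20 = 1.5392.

1.54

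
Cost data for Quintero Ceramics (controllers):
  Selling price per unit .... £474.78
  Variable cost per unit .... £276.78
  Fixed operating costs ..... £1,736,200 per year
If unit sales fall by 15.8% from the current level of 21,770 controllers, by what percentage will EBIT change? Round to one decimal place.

At 21,770 units, contribution = 21,770 × £198.00 = £4,310,460.00.
Subtracting fixed costs: EBIT = £4,310,460.00 − £1,736,200 = £2,574,260.00.
So DOL = total CM / EBIT = £4,310,460.00 / £2,574,260.00 = 1.6744.
So EBIT moves 1.6744 × (-15.8%) = -26.5%.

-26.5%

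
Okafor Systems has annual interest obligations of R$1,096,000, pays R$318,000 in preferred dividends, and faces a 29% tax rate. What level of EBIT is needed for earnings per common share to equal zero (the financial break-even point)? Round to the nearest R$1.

Preferred dividends are paid after tax, so their pre-tax equivalent is R$318,000 ÷ (1 − 0.29) = R$447,887.32.
EPS = 0 when EBIT covers interest plus the pre-tax preferred burden: R$1,096,000 + R$447,887.32 = R$1,543,887.32.

R$1,543,887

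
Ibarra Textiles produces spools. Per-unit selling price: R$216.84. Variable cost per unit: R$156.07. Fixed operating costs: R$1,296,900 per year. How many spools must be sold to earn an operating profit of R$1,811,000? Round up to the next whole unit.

Contribution margin per unit = R$216.84 − R$156.07 = R$60.77.
Need Q such that Q × R$60.77 − R$1,296,900 = R$1,811,000, i.e. Q = R$3,107,900 / R$60.77 = 51,142.01 → 51,143.

51,143 spools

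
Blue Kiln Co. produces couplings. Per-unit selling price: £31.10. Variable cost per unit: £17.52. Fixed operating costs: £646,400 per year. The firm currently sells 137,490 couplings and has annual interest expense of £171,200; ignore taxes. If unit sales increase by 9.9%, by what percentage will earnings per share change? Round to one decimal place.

+17.6%

Contribution at this volume is 137,490 × £13.58 = £1,867,114.20.
EBIT = £1,867,114.20 − £646,400 = £1,220,714.20.
After interest of £171,200.00, pre-tax earnings = £1,049,514.20.
DCL = total CM / (EBIT − I) = £1,867,114.20 / £1,049,514.20 = 1.7790.
%ΔEPS = DCL × %ΔSales = 1.7790 × +9.9% = +17.6%.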